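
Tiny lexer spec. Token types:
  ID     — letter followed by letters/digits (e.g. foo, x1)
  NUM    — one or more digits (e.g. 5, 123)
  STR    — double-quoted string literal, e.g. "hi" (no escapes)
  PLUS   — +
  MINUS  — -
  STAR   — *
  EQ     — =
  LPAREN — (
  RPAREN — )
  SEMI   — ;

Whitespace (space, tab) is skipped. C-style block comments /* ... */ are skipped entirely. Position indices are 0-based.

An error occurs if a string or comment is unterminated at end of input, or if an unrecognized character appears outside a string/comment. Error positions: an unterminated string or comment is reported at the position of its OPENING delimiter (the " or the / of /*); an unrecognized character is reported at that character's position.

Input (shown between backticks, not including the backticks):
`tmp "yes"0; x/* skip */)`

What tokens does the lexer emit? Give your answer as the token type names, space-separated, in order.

Answer: ID STR NUM SEMI ID RPAREN

Derivation:
pos=0: emit ID 'tmp' (now at pos=3)
pos=4: enter STRING mode
pos=4: emit STR "yes" (now at pos=9)
pos=9: emit NUM '0' (now at pos=10)
pos=10: emit SEMI ';'
pos=12: emit ID 'x' (now at pos=13)
pos=13: enter COMMENT mode (saw '/*')
exit COMMENT mode (now at pos=23)
pos=23: emit RPAREN ')'
DONE. 6 tokens: [ID, STR, NUM, SEMI, ID, RPAREN]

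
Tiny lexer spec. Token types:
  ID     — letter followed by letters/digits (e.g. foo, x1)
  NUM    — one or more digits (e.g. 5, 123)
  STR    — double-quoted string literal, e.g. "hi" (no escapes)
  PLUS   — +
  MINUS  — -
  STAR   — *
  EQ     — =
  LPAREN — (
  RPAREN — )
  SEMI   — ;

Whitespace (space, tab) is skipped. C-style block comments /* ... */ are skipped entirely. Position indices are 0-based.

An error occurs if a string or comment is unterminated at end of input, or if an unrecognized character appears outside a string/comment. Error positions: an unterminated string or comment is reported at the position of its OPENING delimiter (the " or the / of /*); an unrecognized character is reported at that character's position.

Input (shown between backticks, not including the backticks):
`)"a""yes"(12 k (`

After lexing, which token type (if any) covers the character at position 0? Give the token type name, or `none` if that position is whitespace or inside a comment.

pos=0: emit RPAREN ')'
pos=1: enter STRING mode
pos=1: emit STR "a" (now at pos=4)
pos=4: enter STRING mode
pos=4: emit STR "yes" (now at pos=9)
pos=9: emit LPAREN '('
pos=10: emit NUM '12' (now at pos=12)
pos=13: emit ID 'k' (now at pos=14)
pos=15: emit LPAREN '('
DONE. 7 tokens: [RPAREN, STR, STR, LPAREN, NUM, ID, LPAREN]
Position 0: char is ')' -> RPAREN

Answer: RPAREN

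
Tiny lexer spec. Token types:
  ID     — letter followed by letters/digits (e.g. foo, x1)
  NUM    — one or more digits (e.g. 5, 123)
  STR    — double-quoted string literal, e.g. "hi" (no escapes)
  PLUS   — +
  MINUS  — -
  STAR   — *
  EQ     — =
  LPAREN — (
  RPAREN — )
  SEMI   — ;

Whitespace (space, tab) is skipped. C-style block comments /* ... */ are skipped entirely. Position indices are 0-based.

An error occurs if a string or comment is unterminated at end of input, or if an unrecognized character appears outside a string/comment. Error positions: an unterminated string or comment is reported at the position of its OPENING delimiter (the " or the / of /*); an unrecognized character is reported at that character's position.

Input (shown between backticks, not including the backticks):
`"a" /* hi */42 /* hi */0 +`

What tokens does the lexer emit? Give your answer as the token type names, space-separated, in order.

pos=0: enter STRING mode
pos=0: emit STR "a" (now at pos=3)
pos=4: enter COMMENT mode (saw '/*')
exit COMMENT mode (now at pos=12)
pos=12: emit NUM '42' (now at pos=14)
pos=15: enter COMMENT mode (saw '/*')
exit COMMENT mode (now at pos=23)
pos=23: emit NUM '0' (now at pos=24)
pos=25: emit PLUS '+'
DONE. 4 tokens: [STR, NUM, NUM, PLUS]

Answer: STR NUM NUM PLUS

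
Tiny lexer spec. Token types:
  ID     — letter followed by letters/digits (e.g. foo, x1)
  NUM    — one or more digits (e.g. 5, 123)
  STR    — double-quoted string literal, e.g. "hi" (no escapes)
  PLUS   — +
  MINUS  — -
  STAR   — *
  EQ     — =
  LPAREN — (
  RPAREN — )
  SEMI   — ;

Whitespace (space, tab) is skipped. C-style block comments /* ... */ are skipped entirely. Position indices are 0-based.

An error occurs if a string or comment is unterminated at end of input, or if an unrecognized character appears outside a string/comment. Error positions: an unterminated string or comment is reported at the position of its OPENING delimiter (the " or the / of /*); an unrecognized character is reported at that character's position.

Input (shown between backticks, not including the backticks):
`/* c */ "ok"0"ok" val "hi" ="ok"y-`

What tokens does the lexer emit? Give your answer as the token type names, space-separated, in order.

pos=0: enter COMMENT mode (saw '/*')
exit COMMENT mode (now at pos=7)
pos=8: enter STRING mode
pos=8: emit STR "ok" (now at pos=12)
pos=12: emit NUM '0' (now at pos=13)
pos=13: enter STRING mode
pos=13: emit STR "ok" (now at pos=17)
pos=18: emit ID 'val' (now at pos=21)
pos=22: enter STRING mode
pos=22: emit STR "hi" (now at pos=26)
pos=27: emit EQ '='
pos=28: enter STRING mode
pos=28: emit STR "ok" (now at pos=32)
pos=32: emit ID 'y' (now at pos=33)
pos=33: emit MINUS '-'
DONE. 9 tokens: [STR, NUM, STR, ID, STR, EQ, STR, ID, MINUS]

Answer: STR NUM STR ID STR EQ STR ID MINUS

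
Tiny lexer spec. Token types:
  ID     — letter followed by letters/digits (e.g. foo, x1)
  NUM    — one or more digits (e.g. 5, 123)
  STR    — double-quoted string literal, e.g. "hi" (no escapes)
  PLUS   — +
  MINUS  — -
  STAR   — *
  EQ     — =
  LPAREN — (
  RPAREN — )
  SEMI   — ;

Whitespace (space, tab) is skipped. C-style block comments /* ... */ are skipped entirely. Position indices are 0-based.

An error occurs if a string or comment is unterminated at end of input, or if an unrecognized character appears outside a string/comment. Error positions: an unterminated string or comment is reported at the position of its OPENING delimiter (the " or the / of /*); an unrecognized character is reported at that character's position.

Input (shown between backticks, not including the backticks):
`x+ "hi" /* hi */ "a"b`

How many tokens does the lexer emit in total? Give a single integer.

Answer: 5

Derivation:
pos=0: emit ID 'x' (now at pos=1)
pos=1: emit PLUS '+'
pos=3: enter STRING mode
pos=3: emit STR "hi" (now at pos=7)
pos=8: enter COMMENT mode (saw '/*')
exit COMMENT mode (now at pos=16)
pos=17: enter STRING mode
pos=17: emit STR "a" (now at pos=20)
pos=20: emit ID 'b' (now at pos=21)
DONE. 5 tokens: [ID, PLUS, STR, STR, ID]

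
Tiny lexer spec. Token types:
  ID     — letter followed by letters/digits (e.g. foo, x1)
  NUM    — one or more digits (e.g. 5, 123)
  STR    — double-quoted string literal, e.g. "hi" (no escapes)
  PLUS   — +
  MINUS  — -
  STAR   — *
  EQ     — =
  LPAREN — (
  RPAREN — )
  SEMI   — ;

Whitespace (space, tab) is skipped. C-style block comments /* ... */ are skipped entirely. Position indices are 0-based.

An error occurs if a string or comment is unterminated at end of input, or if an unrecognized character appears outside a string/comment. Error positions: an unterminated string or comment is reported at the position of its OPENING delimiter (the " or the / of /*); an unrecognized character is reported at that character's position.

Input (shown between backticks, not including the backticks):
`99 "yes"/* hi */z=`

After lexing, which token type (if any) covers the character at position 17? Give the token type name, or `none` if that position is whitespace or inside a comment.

Answer: EQ

Derivation:
pos=0: emit NUM '99' (now at pos=2)
pos=3: enter STRING mode
pos=3: emit STR "yes" (now at pos=8)
pos=8: enter COMMENT mode (saw '/*')
exit COMMENT mode (now at pos=16)
pos=16: emit ID 'z' (now at pos=17)
pos=17: emit EQ '='
DONE. 4 tokens: [NUM, STR, ID, EQ]
Position 17: char is '=' -> EQ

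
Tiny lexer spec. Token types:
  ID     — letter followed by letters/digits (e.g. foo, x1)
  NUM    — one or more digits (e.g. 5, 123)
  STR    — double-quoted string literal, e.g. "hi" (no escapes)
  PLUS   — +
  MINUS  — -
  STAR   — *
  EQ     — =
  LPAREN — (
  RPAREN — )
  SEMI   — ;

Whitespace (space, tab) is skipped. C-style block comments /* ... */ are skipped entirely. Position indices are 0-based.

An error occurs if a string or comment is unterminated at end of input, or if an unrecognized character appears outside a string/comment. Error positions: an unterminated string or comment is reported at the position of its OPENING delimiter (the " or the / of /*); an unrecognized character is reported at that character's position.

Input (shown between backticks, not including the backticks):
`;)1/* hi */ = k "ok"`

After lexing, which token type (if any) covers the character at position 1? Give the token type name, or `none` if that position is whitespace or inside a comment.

pos=0: emit SEMI ';'
pos=1: emit RPAREN ')'
pos=2: emit NUM '1' (now at pos=3)
pos=3: enter COMMENT mode (saw '/*')
exit COMMENT mode (now at pos=11)
pos=12: emit EQ '='
pos=14: emit ID 'k' (now at pos=15)
pos=16: enter STRING mode
pos=16: emit STR "ok" (now at pos=20)
DONE. 6 tokens: [SEMI, RPAREN, NUM, EQ, ID, STR]
Position 1: char is ')' -> RPAREN

Answer: RPAREN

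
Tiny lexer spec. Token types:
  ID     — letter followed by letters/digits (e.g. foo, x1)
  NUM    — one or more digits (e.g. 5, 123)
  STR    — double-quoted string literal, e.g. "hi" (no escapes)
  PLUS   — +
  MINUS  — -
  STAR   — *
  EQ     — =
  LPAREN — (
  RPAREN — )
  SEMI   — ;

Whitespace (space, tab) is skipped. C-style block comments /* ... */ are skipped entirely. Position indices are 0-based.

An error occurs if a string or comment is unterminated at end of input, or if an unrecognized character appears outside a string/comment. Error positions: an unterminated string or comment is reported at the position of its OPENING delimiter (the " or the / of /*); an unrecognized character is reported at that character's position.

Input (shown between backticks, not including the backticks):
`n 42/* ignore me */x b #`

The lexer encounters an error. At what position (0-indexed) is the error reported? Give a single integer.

pos=0: emit ID 'n' (now at pos=1)
pos=2: emit NUM '42' (now at pos=4)
pos=4: enter COMMENT mode (saw '/*')
exit COMMENT mode (now at pos=19)
pos=19: emit ID 'x' (now at pos=20)
pos=21: emit ID 'b' (now at pos=22)
pos=23: ERROR — unrecognized char '#'

Answer: 23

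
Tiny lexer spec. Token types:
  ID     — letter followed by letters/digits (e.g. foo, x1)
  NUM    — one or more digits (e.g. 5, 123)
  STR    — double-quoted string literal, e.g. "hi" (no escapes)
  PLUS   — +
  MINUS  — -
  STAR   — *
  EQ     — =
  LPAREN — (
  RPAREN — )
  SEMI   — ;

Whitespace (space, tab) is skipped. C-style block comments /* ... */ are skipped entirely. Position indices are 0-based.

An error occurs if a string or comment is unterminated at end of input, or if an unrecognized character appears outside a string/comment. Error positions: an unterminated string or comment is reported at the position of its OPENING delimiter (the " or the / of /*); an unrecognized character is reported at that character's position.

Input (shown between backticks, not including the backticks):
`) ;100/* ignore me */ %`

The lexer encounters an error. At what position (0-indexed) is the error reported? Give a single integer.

pos=0: emit RPAREN ')'
pos=2: emit SEMI ';'
pos=3: emit NUM '100' (now at pos=6)
pos=6: enter COMMENT mode (saw '/*')
exit COMMENT mode (now at pos=21)
pos=22: ERROR — unrecognized char '%'

Answer: 22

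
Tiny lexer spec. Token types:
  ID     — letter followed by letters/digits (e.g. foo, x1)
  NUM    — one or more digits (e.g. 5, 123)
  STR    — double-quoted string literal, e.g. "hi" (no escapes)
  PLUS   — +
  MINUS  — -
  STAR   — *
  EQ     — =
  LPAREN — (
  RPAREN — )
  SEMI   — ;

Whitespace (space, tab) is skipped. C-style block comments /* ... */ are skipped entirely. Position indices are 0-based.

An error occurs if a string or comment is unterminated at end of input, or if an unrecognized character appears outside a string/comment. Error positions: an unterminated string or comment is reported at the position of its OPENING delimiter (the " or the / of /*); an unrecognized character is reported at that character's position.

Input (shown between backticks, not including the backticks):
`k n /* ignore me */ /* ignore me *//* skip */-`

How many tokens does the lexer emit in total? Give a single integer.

Answer: 3

Derivation:
pos=0: emit ID 'k' (now at pos=1)
pos=2: emit ID 'n' (now at pos=3)
pos=4: enter COMMENT mode (saw '/*')
exit COMMENT mode (now at pos=19)
pos=20: enter COMMENT mode (saw '/*')
exit COMMENT mode (now at pos=35)
pos=35: enter COMMENT mode (saw '/*')
exit COMMENT mode (now at pos=45)
pos=45: emit MINUS '-'
DONE. 3 tokens: [ID, ID, MINUS]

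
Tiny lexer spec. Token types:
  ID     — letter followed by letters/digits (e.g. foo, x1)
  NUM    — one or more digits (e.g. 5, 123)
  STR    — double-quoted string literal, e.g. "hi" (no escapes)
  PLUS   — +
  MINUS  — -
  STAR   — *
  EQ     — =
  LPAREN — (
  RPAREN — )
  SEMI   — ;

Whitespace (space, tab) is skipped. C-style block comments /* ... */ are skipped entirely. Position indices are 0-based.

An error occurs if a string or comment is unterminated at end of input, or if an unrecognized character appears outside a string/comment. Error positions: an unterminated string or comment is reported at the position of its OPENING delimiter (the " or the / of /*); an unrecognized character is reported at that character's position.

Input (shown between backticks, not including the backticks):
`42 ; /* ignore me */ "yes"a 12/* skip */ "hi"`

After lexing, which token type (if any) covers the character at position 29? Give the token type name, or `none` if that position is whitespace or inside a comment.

pos=0: emit NUM '42' (now at pos=2)
pos=3: emit SEMI ';'
pos=5: enter COMMENT mode (saw '/*')
exit COMMENT mode (now at pos=20)
pos=21: enter STRING mode
pos=21: emit STR "yes" (now at pos=26)
pos=26: emit ID 'a' (now at pos=27)
pos=28: emit NUM '12' (now at pos=30)
pos=30: enter COMMENT mode (saw '/*')
exit COMMENT mode (now at pos=40)
pos=41: enter STRING mode
pos=41: emit STR "hi" (now at pos=45)
DONE. 6 tokens: [NUM, SEMI, STR, ID, NUM, STR]
Position 29: char is '2' -> NUM

Answer: NUM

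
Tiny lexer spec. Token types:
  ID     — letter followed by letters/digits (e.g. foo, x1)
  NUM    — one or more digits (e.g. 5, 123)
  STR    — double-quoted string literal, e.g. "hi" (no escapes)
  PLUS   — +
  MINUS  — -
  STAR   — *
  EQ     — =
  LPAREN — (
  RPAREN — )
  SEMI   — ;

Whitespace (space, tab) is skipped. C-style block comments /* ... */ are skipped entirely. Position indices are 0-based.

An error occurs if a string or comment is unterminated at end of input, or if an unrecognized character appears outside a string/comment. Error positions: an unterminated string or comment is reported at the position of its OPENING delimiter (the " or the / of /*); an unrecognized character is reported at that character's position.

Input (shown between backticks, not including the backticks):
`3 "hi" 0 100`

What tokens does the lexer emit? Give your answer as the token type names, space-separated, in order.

pos=0: emit NUM '3' (now at pos=1)
pos=2: enter STRING mode
pos=2: emit STR "hi" (now at pos=6)
pos=7: emit NUM '0' (now at pos=8)
pos=9: emit NUM '100' (now at pos=12)
DONE. 4 tokens: [NUM, STR, NUM, NUM]

Answer: NUM STR NUM NUM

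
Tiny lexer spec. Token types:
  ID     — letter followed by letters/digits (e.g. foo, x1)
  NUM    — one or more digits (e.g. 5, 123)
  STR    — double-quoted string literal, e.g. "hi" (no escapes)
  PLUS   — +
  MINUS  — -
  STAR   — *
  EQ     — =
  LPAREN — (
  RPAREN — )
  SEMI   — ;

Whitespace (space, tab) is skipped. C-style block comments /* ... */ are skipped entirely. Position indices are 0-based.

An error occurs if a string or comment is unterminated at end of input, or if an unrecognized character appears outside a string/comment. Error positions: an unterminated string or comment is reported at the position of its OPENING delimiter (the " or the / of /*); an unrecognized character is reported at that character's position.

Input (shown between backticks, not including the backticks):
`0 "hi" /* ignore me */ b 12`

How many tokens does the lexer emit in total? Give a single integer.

Answer: 4

Derivation:
pos=0: emit NUM '0' (now at pos=1)
pos=2: enter STRING mode
pos=2: emit STR "hi" (now at pos=6)
pos=7: enter COMMENT mode (saw '/*')
exit COMMENT mode (now at pos=22)
pos=23: emit ID 'b' (now at pos=24)
pos=25: emit NUM '12' (now at pos=27)
DONE. 4 tokens: [NUM, STR, ID, NUM]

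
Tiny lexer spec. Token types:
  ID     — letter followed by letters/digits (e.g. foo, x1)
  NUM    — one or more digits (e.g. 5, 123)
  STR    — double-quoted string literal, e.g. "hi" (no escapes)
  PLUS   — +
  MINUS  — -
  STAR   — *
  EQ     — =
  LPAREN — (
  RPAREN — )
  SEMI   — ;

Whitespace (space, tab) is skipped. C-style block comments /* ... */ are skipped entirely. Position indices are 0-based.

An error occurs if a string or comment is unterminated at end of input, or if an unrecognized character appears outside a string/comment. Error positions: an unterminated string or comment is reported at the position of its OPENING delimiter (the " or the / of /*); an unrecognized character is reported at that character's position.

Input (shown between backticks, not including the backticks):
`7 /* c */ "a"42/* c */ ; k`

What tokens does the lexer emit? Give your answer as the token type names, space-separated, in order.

Answer: NUM STR NUM SEMI ID

Derivation:
pos=0: emit NUM '7' (now at pos=1)
pos=2: enter COMMENT mode (saw '/*')
exit COMMENT mode (now at pos=9)
pos=10: enter STRING mode
pos=10: emit STR "a" (now at pos=13)
pos=13: emit NUM '42' (now at pos=15)
pos=15: enter COMMENT mode (saw '/*')
exit COMMENT mode (now at pos=22)
pos=23: emit SEMI ';'
pos=25: emit ID 'k' (now at pos=26)
DONE. 5 tokens: [NUM, STR, NUM, SEMI, ID]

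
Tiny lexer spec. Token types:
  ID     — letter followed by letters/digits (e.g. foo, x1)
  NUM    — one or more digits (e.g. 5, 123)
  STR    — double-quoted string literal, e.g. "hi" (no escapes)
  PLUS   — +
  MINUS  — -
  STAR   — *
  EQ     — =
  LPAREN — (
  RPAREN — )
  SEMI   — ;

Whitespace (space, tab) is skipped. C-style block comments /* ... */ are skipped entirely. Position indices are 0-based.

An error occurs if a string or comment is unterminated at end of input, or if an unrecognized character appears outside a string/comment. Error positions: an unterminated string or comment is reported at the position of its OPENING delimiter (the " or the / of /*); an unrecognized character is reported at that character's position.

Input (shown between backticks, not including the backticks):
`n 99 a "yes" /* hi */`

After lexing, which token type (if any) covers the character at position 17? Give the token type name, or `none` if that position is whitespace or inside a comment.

Answer: none

Derivation:
pos=0: emit ID 'n' (now at pos=1)
pos=2: emit NUM '99' (now at pos=4)
pos=5: emit ID 'a' (now at pos=6)
pos=7: enter STRING mode
pos=7: emit STR "yes" (now at pos=12)
pos=13: enter COMMENT mode (saw '/*')
exit COMMENT mode (now at pos=21)
DONE. 4 tokens: [ID, NUM, ID, STR]
Position 17: char is 'i' -> none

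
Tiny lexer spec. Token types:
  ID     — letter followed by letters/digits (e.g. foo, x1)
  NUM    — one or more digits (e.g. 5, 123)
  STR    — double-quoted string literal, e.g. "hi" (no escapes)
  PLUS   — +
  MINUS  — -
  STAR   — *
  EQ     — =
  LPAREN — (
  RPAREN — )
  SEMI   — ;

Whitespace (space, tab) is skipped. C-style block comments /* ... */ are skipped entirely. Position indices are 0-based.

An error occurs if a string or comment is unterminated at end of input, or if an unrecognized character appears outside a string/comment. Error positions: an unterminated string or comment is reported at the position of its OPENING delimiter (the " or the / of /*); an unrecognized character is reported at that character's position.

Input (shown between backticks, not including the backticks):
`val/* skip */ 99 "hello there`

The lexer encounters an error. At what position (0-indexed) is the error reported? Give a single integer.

Answer: 17

Derivation:
pos=0: emit ID 'val' (now at pos=3)
pos=3: enter COMMENT mode (saw '/*')
exit COMMENT mode (now at pos=13)
pos=14: emit NUM '99' (now at pos=16)
pos=17: enter STRING mode
pos=17: ERROR — unterminated string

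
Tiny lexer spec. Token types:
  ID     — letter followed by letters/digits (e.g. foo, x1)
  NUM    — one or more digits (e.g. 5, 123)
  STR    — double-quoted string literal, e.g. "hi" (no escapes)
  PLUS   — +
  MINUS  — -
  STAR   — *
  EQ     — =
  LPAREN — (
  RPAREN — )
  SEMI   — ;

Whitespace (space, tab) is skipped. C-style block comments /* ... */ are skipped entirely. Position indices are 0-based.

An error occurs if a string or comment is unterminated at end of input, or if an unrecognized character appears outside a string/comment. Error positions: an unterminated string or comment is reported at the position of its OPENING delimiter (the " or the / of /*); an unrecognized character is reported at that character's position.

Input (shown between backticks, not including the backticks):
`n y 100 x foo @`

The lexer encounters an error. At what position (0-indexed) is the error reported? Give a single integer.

Answer: 14

Derivation:
pos=0: emit ID 'n' (now at pos=1)
pos=2: emit ID 'y' (now at pos=3)
pos=4: emit NUM '100' (now at pos=7)
pos=8: emit ID 'x' (now at pos=9)
pos=10: emit ID 'foo' (now at pos=13)
pos=14: ERROR — unrecognized char '@'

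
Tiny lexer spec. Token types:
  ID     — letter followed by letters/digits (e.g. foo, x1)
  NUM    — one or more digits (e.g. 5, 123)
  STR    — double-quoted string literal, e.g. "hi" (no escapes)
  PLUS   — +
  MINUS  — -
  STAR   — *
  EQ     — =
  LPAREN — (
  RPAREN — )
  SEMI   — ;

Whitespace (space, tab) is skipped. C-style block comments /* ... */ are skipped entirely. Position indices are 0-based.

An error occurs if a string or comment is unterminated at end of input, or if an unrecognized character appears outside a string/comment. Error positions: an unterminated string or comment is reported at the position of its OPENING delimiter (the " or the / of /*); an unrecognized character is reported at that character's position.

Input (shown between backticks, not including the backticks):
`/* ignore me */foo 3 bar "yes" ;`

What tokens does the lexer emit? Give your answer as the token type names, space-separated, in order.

Answer: ID NUM ID STR SEMI

Derivation:
pos=0: enter COMMENT mode (saw '/*')
exit COMMENT mode (now at pos=15)
pos=15: emit ID 'foo' (now at pos=18)
pos=19: emit NUM '3' (now at pos=20)
pos=21: emit ID 'bar' (now at pos=24)
pos=25: enter STRING mode
pos=25: emit STR "yes" (now at pos=30)
pos=31: emit SEMI ';'
DONE. 5 tokens: [ID, NUM, ID, STR, SEMI]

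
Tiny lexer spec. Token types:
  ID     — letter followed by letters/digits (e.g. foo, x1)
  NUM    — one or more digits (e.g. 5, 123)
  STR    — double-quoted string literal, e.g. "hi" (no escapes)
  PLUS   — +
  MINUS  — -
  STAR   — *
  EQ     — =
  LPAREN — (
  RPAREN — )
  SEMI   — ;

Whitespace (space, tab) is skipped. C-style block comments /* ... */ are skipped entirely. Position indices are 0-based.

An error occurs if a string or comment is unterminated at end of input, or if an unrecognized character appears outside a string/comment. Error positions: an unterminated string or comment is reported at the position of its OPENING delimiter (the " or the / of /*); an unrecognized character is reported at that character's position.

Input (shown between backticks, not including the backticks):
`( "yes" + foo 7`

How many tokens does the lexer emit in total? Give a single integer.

pos=0: emit LPAREN '('
pos=2: enter STRING mode
pos=2: emit STR "yes" (now at pos=7)
pos=8: emit PLUS '+'
pos=10: emit ID 'foo' (now at pos=13)
pos=14: emit NUM '7' (now at pos=15)
DONE. 5 tokens: [LPAREN, STR, PLUS, ID, NUM]

Answer: 5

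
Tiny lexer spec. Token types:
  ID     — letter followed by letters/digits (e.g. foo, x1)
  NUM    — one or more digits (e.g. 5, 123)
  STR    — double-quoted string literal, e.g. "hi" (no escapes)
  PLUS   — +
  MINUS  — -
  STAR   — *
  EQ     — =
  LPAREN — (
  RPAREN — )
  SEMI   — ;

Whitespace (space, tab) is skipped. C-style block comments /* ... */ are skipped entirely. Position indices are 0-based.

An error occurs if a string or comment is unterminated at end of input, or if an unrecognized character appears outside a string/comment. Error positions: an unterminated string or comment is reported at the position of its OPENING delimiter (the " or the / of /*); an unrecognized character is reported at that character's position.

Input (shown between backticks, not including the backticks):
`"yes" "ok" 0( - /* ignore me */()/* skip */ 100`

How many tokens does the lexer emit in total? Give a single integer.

Answer: 8

Derivation:
pos=0: enter STRING mode
pos=0: emit STR "yes" (now at pos=5)
pos=6: enter STRING mode
pos=6: emit STR "ok" (now at pos=10)
pos=11: emit NUM '0' (now at pos=12)
pos=12: emit LPAREN '('
pos=14: emit MINUS '-'
pos=16: enter COMMENT mode (saw '/*')
exit COMMENT mode (now at pos=31)
pos=31: emit LPAREN '('
pos=32: emit RPAREN ')'
pos=33: enter COMMENT mode (saw '/*')
exit COMMENT mode (now at pos=43)
pos=44: emit NUM '100' (now at pos=47)
DONE. 8 tokens: [STR, STR, NUM, LPAREN, MINUS, LPAREN, RPAREN, NUM]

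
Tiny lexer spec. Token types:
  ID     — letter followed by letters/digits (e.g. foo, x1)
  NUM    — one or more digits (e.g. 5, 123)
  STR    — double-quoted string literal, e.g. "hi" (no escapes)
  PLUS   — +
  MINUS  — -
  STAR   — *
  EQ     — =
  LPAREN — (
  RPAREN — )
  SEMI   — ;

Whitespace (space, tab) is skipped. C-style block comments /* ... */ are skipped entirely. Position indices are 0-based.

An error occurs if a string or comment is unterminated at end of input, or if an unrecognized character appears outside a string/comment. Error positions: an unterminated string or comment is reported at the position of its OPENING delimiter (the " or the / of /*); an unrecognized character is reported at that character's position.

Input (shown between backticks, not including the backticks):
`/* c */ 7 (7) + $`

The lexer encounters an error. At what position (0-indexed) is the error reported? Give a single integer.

Answer: 16

Derivation:
pos=0: enter COMMENT mode (saw '/*')
exit COMMENT mode (now at pos=7)
pos=8: emit NUM '7' (now at pos=9)
pos=10: emit LPAREN '('
pos=11: emit NUM '7' (now at pos=12)
pos=12: emit RPAREN ')'
pos=14: emit PLUS '+'
pos=16: ERROR — unrecognized char '$'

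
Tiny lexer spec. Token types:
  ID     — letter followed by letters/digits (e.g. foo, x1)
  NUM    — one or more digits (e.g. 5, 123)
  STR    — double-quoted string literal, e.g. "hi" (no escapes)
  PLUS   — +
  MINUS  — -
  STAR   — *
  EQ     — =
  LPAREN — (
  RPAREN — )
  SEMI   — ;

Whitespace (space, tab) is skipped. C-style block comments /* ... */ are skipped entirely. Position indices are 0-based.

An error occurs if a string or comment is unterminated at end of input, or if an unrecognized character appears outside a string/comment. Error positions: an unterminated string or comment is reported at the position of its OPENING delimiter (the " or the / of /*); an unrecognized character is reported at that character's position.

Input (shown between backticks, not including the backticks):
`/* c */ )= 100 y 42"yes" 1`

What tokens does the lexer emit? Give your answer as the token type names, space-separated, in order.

pos=0: enter COMMENT mode (saw '/*')
exit COMMENT mode (now at pos=7)
pos=8: emit RPAREN ')'
pos=9: emit EQ '='
pos=11: emit NUM '100' (now at pos=14)
pos=15: emit ID 'y' (now at pos=16)
pos=17: emit NUM '42' (now at pos=19)
pos=19: enter STRING mode
pos=19: emit STR "yes" (now at pos=24)
pos=25: emit NUM '1' (now at pos=26)
DONE. 7 tokens: [RPAREN, EQ, NUM, ID, NUM, STR, NUM]

Answer: RPAREN EQ NUM ID NUM STR NUM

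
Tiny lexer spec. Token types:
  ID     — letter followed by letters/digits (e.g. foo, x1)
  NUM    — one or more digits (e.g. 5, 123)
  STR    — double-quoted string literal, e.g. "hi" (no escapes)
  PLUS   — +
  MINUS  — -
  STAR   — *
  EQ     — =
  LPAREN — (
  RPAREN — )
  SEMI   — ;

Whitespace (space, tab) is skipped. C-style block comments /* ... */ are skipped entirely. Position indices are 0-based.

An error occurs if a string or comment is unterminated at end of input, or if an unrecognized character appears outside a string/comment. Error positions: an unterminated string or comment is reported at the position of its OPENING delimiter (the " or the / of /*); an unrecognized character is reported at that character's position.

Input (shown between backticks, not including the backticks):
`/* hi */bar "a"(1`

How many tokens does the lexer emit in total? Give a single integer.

Answer: 4

Derivation:
pos=0: enter COMMENT mode (saw '/*')
exit COMMENT mode (now at pos=8)
pos=8: emit ID 'bar' (now at pos=11)
pos=12: enter STRING mode
pos=12: emit STR "a" (now at pos=15)
pos=15: emit LPAREN '('
pos=16: emit NUM '1' (now at pos=17)
DONE. 4 tokens: [ID, STR, LPAREN, NUM]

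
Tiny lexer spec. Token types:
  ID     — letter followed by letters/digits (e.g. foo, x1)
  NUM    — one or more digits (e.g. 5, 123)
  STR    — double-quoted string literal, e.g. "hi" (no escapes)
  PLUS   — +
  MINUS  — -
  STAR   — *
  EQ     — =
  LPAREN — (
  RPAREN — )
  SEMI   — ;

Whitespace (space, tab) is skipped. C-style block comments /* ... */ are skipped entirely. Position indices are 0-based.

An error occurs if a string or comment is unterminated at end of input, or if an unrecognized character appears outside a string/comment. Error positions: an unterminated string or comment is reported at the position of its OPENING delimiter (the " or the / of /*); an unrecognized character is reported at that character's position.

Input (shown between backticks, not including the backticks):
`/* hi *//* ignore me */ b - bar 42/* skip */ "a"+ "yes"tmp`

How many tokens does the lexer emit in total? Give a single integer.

pos=0: enter COMMENT mode (saw '/*')
exit COMMENT mode (now at pos=8)
pos=8: enter COMMENT mode (saw '/*')
exit COMMENT mode (now at pos=23)
pos=24: emit ID 'b' (now at pos=25)
pos=26: emit MINUS '-'
pos=28: emit ID 'bar' (now at pos=31)
pos=32: emit NUM '42' (now at pos=34)
pos=34: enter COMMENT mode (saw '/*')
exit COMMENT mode (now at pos=44)
pos=45: enter STRING mode
pos=45: emit STR "a" (now at pos=48)
pos=48: emit PLUS '+'
pos=50: enter STRING mode
pos=50: emit STR "yes" (now at pos=55)
pos=55: emit ID 'tmp' (now at pos=58)
DONE. 8 tokens: [ID, MINUS, ID, NUM, STR, PLUS, STR, ID]

Answer: 8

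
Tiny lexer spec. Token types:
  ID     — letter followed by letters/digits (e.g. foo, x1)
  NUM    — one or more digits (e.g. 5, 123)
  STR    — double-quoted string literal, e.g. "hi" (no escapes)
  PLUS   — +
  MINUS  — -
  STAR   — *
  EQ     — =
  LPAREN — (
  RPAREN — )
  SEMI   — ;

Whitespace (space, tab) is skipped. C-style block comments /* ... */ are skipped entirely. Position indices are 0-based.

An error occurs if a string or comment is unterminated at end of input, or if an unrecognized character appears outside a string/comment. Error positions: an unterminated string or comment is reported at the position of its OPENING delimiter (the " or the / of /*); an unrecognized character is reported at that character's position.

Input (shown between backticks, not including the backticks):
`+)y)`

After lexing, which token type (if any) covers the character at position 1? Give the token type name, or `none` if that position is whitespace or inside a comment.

pos=0: emit PLUS '+'
pos=1: emit RPAREN ')'
pos=2: emit ID 'y' (now at pos=3)
pos=3: emit RPAREN ')'
DONE. 4 tokens: [PLUS, RPAREN, ID, RPAREN]
Position 1: char is ')' -> RPAREN

Answer: RPAREN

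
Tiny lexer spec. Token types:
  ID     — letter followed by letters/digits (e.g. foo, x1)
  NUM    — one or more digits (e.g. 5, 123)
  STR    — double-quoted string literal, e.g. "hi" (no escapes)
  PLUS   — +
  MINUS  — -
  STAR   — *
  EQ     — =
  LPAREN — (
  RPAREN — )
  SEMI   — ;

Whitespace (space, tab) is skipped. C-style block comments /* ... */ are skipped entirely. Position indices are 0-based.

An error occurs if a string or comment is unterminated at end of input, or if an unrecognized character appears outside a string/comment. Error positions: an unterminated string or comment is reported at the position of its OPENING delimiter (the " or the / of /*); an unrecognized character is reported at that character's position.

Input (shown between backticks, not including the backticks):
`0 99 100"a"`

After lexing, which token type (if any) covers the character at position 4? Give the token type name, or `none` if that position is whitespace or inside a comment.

Answer: none

Derivation:
pos=0: emit NUM '0' (now at pos=1)
pos=2: emit NUM '99' (now at pos=4)
pos=5: emit NUM '100' (now at pos=8)
pos=8: enter STRING mode
pos=8: emit STR "a" (now at pos=11)
DONE. 4 tokens: [NUM, NUM, NUM, STR]
Position 4: char is ' ' -> none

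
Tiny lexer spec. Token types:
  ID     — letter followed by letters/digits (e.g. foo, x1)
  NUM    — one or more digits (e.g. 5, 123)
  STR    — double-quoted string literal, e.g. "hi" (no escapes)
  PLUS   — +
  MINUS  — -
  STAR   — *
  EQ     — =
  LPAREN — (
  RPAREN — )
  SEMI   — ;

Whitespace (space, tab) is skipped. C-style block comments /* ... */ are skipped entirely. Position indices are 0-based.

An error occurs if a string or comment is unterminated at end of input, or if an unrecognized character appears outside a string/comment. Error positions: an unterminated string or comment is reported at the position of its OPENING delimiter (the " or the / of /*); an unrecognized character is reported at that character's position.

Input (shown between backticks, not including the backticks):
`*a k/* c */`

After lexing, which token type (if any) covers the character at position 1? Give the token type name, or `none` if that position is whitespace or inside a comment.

pos=0: emit STAR '*'
pos=1: emit ID 'a' (now at pos=2)
pos=3: emit ID 'k' (now at pos=4)
pos=4: enter COMMENT mode (saw '/*')
exit COMMENT mode (now at pos=11)
DONE. 3 tokens: [STAR, ID, ID]
Position 1: char is 'a' -> ID

Answer: ID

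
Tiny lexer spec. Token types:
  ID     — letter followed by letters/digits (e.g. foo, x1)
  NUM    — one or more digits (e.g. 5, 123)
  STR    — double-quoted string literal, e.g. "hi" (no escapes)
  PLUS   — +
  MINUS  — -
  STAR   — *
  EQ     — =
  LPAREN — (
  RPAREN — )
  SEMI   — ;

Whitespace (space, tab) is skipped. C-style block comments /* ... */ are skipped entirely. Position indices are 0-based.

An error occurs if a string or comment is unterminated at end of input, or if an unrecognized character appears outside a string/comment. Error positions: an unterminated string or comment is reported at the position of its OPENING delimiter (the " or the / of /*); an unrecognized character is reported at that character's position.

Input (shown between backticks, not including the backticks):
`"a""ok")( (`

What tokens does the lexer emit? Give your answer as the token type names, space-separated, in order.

pos=0: enter STRING mode
pos=0: emit STR "a" (now at pos=3)
pos=3: enter STRING mode
pos=3: emit STR "ok" (now at pos=7)
pos=7: emit RPAREN ')'
pos=8: emit LPAREN '('
pos=10: emit LPAREN '('
DONE. 5 tokens: [STR, STR, RPAREN, LPAREN, LPAREN]

Answer: STR STR RPAREN LPAREN LPAREN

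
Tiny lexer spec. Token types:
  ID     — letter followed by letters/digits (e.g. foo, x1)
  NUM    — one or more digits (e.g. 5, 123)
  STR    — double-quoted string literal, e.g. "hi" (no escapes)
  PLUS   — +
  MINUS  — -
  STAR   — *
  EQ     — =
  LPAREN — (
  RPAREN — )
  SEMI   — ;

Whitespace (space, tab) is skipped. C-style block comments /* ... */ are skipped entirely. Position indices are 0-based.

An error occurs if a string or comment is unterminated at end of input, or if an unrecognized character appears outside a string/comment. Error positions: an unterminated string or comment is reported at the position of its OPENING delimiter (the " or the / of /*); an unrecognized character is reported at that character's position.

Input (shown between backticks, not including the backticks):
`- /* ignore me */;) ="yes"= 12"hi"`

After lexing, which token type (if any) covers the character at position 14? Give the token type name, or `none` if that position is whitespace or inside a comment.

pos=0: emit MINUS '-'
pos=2: enter COMMENT mode (saw '/*')
exit COMMENT mode (now at pos=17)
pos=17: emit SEMI ';'
pos=18: emit RPAREN ')'
pos=20: emit EQ '='
pos=21: enter STRING mode
pos=21: emit STR "yes" (now at pos=26)
pos=26: emit EQ '='
pos=28: emit NUM '12' (now at pos=30)
pos=30: enter STRING mode
pos=30: emit STR "hi" (now at pos=34)
DONE. 8 tokens: [MINUS, SEMI, RPAREN, EQ, STR, EQ, NUM, STR]
Position 14: char is ' ' -> none

Answer: none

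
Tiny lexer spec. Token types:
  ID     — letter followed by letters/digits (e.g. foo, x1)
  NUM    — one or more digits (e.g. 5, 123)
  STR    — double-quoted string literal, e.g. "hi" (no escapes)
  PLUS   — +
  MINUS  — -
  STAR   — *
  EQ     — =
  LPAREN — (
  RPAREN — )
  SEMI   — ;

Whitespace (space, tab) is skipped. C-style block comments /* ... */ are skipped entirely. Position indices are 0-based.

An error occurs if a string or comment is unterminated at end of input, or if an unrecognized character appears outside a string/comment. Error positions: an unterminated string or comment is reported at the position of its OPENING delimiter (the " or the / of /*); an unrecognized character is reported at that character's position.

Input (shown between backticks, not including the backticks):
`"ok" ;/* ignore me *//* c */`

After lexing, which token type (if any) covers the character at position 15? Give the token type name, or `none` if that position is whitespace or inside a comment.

Answer: none

Derivation:
pos=0: enter STRING mode
pos=0: emit STR "ok" (now at pos=4)
pos=5: emit SEMI ';'
pos=6: enter COMMENT mode (saw '/*')
exit COMMENT mode (now at pos=21)
pos=21: enter COMMENT mode (saw '/*')
exit COMMENT mode (now at pos=28)
DONE. 2 tokens: [STR, SEMI]
Position 15: char is ' ' -> none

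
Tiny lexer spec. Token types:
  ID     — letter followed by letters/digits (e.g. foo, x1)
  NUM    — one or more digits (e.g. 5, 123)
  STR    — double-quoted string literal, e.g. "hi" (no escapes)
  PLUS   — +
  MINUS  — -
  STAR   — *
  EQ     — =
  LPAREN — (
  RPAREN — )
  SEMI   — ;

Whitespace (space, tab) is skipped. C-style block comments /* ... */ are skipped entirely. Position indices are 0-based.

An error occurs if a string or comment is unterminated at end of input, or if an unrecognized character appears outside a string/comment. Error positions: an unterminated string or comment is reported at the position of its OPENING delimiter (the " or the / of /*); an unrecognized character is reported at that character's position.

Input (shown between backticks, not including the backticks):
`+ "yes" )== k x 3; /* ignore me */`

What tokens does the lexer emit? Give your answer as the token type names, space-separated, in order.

pos=0: emit PLUS '+'
pos=2: enter STRING mode
pos=2: emit STR "yes" (now at pos=7)
pos=8: emit RPAREN ')'
pos=9: emit EQ '='
pos=10: emit EQ '='
pos=12: emit ID 'k' (now at pos=13)
pos=14: emit ID 'x' (now at pos=15)
pos=16: emit NUM '3' (now at pos=17)
pos=17: emit SEMI ';'
pos=19: enter COMMENT mode (saw '/*')
exit COMMENT mode (now at pos=34)
DONE. 9 tokens: [PLUS, STR, RPAREN, EQ, EQ, ID, ID, NUM, SEMI]

Answer: PLUS STR RPAREN EQ EQ ID ID NUM SEMI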